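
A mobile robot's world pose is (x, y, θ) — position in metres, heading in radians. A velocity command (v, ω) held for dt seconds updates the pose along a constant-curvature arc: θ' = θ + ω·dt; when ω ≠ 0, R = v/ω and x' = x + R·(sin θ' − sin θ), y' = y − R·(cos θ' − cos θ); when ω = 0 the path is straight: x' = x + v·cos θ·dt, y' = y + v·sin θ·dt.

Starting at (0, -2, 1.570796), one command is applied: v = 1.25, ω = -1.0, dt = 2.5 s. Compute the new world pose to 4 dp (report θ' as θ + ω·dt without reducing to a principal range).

(2.2514, -1.2519, -0.9292)

θ' = 1.5708 + -1.0·2.5 = -0.9292
R = v/ω = 1.25/-1.0 = -1.2500
x' = 0 + -1.2500·(sin -0.9292 − sin 1.5708) = 2.2514
y' = -2 − -1.2500·(cos -0.9292 − cos 1.5708) = -1.2519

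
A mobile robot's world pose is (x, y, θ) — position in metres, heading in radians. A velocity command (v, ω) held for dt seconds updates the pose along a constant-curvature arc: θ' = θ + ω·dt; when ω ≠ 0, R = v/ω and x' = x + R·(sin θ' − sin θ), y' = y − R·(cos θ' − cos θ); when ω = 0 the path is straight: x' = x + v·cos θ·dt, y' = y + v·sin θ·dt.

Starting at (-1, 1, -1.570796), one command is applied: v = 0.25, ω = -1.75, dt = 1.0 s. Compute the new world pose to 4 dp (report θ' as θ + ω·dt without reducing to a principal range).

θ' = -1.5708 + -1.75·1.0 = -3.3208
R = v/ω = 0.25/-1.75 = -0.1429
x' = -1 + -0.1429·(sin -3.3208 − sin -1.5708) = -1.1683
y' = 1 − -0.1429·(cos -3.3208 − cos -1.5708) = 0.8594

(-1.1683, 0.8594, -3.3208)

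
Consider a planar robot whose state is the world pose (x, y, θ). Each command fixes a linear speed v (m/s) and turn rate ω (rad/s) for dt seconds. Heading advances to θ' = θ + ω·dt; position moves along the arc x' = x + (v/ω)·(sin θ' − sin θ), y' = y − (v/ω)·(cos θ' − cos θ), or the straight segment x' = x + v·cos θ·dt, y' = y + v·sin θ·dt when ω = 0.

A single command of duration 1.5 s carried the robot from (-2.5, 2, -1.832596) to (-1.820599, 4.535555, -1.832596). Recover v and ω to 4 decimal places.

Δθ = -1.832596 − -1.832596 = 0.000000
ω = Δθ/dt = 0.000000/1.5 = 0.0000
ω = 0 → v = (Δx·cos θ + Δy·sin θ)/dt = -1.7500

v = -1.7500, ω = 0.0000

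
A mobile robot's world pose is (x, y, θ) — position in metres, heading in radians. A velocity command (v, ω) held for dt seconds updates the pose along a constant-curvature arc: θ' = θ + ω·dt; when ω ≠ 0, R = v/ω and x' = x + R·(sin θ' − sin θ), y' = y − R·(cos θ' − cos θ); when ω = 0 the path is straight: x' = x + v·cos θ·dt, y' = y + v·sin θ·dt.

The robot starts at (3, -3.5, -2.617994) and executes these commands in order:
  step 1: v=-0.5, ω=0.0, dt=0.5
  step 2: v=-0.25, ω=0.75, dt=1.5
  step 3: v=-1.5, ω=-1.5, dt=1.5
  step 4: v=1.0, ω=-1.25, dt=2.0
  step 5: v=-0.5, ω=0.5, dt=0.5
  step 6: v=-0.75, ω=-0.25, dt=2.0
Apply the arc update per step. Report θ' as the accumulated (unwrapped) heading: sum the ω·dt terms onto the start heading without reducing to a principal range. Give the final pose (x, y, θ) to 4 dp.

step 1: θ'=-2.6180 (straight) → pose (3.2165, -3.3750, -2.6180)
step 2: θ'=-1.4930 (R=-0.3333) → pose (3.3822, -3.0604, -1.4930)
step 3: θ'=-3.7430 (R=1.0000) → pose (4.9449, -2.1581, -3.7430)
step 4: θ'=-6.2430 (R=-0.8000) → pose (5.3654, -0.6992, -6.2430)
step 5: θ'=-5.9930 (R=-1.0000) → pose (5.1195, -0.7402, -5.9930)
step 6: θ'=-6.4930 (R=3.0000) → pose (3.6363, -0.7998, -6.4930)

(3.6363, -0.7998, -6.4930)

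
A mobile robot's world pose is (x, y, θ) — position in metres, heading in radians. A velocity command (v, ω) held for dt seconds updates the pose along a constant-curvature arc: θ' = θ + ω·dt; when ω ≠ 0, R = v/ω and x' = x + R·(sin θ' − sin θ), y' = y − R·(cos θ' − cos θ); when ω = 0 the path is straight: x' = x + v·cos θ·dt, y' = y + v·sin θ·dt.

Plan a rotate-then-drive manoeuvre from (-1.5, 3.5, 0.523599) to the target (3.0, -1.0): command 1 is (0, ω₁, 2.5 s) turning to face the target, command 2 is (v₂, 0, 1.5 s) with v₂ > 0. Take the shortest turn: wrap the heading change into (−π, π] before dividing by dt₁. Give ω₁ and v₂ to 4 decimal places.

heading to target = atan2(-1−3.5, 3−-1.5) = -0.7854
Δθ = wrap(-0.7854 − 0.5236) = -1.3090; ω₁ = Δθ/dt₁ = -0.5236
distance = √((3−-1.5)² + (-1−3.5)²) = 6.3640; v₂ = distance/dt₂ = 4.2426

ω₁ = -0.5236, v₂ = 4.2426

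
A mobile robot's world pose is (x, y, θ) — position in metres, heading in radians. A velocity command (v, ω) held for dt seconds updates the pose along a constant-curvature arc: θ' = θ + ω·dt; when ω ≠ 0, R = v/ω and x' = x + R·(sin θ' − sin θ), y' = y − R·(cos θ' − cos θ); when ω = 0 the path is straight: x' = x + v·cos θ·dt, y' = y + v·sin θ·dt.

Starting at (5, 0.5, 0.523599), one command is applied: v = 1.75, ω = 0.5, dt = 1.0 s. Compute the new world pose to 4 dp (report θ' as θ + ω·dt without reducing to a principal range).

θ' = 0.5236 + 0.5·1.0 = 1.0236
R = v/ω = 1.75/0.5 = 3.5000
x' = 5 + 3.5000·(sin 1.0236 − sin 0.5236) = 6.2390
y' = 0.5 − 3.5000·(cos 1.0236 − cos 0.5236) = 1.7101

(6.2390, 1.7101, 1.0236)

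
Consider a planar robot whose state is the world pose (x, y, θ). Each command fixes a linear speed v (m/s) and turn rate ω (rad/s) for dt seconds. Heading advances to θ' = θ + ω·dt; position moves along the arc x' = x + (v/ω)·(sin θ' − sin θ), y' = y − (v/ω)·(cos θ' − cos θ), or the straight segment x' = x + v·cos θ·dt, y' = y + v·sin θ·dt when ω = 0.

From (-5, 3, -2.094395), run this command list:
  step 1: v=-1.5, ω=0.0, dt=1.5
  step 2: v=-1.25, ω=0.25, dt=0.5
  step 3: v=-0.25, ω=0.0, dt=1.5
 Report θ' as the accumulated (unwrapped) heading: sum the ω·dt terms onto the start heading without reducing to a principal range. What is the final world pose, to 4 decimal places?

step 1: θ'=-2.0944 (straight) → pose (-3.8750, 4.9486, -2.0944)
step 2: θ'=-1.9694 (R=-5.0000) → pose (-3.5971, 5.5079, -1.9694)
step 3: θ'=-1.9694 (straight) → pose (-3.4516, 5.8535, -1.9694)

(-3.4516, 5.8535, -1.9694)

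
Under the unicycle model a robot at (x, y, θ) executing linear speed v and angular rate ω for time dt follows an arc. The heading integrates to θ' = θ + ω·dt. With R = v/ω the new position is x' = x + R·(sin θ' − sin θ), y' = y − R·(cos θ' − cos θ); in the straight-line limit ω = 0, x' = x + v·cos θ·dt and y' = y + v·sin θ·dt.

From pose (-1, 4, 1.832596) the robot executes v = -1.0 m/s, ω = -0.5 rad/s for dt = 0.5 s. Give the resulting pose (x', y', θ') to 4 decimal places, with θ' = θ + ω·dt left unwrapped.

θ' = 1.8326 + -0.5·0.5 = 1.5826
R = v/ω = -1.0/-0.5 = 2.0000
x' = -1 + 2.0000·(sin 1.5826 − sin 1.8326) = -0.9320
y' = 4 − 2.0000·(cos 1.5826 − cos 1.8326) = 3.5060

(-0.9320, 3.5060, 1.5826)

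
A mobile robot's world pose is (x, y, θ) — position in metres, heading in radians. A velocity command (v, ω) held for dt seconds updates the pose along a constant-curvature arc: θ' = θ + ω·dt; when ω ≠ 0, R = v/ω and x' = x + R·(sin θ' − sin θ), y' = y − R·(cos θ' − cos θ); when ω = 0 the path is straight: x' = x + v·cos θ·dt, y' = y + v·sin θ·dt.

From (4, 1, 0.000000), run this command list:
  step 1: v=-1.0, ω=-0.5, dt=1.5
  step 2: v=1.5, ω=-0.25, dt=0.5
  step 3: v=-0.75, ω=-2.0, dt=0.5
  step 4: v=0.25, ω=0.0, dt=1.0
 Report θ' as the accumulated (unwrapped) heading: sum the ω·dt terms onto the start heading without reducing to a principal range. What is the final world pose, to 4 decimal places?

(3.0073, 1.1066, -1.8750)

step 1: θ'=-0.7500 (R=2.0000) → pose (2.6367, 1.5366, -0.7500)
step 2: θ'=-0.8750 (R=-6.0000) → pose (3.1522, 0.9925, -0.8750)
step 3: θ'=-1.8750 (R=0.3750) → pose (3.0822, 1.3452, -1.8750)
step 4: θ'=-1.8750 (straight) → pose (3.0073, 1.1066, -1.8750)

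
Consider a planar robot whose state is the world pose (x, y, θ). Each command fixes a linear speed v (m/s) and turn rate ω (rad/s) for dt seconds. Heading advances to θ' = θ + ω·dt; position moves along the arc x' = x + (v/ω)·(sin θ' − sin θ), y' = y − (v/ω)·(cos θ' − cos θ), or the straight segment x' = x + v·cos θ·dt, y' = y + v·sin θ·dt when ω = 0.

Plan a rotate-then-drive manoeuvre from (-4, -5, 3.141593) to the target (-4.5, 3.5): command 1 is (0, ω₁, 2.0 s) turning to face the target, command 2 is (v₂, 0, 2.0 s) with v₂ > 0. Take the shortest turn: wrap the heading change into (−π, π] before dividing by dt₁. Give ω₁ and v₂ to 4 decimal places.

heading to target = atan2(3.5−-5, -4.5−-4) = 1.6296
Δθ = wrap(1.6296 − 3.1416) = -1.5120; ω₁ = Δθ/dt₁ = -0.7560
distance = √((-4.5−-4)² + (3.5−-5)²) = 8.5147; v₂ = distance/dt₂ = 4.2573

ω₁ = -0.7560, v₂ = 4.2573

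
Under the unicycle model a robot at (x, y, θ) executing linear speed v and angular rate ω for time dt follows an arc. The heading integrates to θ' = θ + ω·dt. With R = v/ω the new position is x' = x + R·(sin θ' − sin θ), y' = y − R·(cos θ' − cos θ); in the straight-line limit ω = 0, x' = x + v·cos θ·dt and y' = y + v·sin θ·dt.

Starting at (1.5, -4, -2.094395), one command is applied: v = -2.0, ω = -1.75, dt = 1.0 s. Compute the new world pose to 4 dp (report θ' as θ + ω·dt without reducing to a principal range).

(3.2284, -3.6994, -3.8444)

θ' = -2.0944 + -1.75·1.0 = -3.8444
R = v/ω = -2.0/-1.75 = 1.1429
x' = 1.5 + 1.1429·(sin -3.8444 − sin -2.0944) = 3.2284
y' = -4 − 1.1429·(cos -3.8444 − cos -2.0944) = -3.6994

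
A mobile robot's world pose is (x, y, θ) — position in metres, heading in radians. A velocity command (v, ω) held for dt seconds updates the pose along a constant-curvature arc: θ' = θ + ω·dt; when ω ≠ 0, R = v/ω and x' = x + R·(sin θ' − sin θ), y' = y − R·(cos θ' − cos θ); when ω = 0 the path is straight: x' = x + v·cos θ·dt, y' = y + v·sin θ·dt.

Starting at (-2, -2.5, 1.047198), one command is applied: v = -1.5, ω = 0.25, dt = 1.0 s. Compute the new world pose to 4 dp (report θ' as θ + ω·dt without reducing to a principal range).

θ' = 1.0472 + 0.25·1.0 = 1.2972
R = v/ω = -1.5/0.25 = -6.0000
x' = -2 + -6.0000·(sin 1.2972 − sin 1.0472) = -2.5807
y' = -2.5 − -6.0000·(cos 1.2972 − cos 1.0472) = -3.8788

(-2.5807, -3.8788, 1.2972)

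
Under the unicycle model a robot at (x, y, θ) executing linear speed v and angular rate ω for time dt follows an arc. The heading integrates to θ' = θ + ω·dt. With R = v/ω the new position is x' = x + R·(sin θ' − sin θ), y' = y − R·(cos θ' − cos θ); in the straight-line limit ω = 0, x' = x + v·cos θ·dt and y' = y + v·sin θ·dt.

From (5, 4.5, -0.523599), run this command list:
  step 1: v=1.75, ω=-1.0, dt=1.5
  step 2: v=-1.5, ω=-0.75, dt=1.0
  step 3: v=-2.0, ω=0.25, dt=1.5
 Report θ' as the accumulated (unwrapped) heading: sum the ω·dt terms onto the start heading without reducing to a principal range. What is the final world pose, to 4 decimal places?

step 1: θ'=-2.0236 (R=-1.7500) → pose (5.6986, 2.2189, -2.0236)
step 2: θ'=-2.7736 (R=2.0000) → pose (6.7776, 3.2100, -2.7736)
step 3: θ'=-2.3986 (R=-8.0000) → pose (9.3116, 4.7828, -2.3986)

(9.3116, 4.7828, -2.3986)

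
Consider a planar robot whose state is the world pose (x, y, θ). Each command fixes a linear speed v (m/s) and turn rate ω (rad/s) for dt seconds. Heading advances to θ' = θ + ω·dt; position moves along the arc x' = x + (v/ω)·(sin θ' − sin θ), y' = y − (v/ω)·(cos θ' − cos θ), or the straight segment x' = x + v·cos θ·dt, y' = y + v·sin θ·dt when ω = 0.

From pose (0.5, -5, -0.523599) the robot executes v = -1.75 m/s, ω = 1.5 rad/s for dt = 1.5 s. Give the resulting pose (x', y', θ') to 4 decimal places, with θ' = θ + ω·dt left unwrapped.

(-1.2359, -6.1912, 1.7264)

θ' = -0.5236 + 1.5·1.5 = 1.7264
R = v/ω = -1.75/1.5 = -1.1667
x' = 0.5 + -1.1667·(sin 1.7264 − sin -0.5236) = -1.2359
y' = -5 − -1.1667·(cos 1.7264 − cos -0.5236) = -6.1912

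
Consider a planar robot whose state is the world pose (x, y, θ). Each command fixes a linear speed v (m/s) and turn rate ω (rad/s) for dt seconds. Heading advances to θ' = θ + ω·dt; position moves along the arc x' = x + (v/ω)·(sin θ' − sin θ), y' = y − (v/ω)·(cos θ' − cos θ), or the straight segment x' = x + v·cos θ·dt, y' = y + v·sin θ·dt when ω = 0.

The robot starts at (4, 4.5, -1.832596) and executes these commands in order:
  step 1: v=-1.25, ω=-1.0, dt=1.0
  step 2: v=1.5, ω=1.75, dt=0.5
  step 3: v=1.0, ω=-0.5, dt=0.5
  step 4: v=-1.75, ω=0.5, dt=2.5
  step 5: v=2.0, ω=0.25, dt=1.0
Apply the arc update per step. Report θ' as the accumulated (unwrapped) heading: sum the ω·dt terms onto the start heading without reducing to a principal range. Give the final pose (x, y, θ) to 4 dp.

step 1: θ'=-2.8326 (R=1.2500) → pose (4.8273, 5.3673, -2.8326)
step 2: θ'=-1.9576 (R=0.8571) → pose (4.2941, 4.8741, -1.9576)
step 3: θ'=-2.2076 (R=-2.0000) → pose (4.0499, 4.4393, -2.2076)
step 4: θ'=-0.9576 (R=-3.5000) → pose (4.0982, 8.5347, -0.9576)
step 5: θ'=-0.7076 (R=8.0000) → pose (5.4406, 7.0591, -0.7076)

(5.4406, 7.0591, -0.7076)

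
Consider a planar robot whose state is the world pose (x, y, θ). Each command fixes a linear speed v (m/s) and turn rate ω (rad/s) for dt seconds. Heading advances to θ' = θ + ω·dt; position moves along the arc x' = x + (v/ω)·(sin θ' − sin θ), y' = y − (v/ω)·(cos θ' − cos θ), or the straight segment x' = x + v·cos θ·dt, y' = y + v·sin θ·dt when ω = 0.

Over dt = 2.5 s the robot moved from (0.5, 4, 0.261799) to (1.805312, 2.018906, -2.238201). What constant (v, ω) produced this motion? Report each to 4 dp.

v = 1.2500, ω = -1.0000

Δθ = -2.238201 − 0.261799 = -2.500000
ω = Δθ/dt = -2.500000/2.5 = -1.0000
R = −Δy/(cos θ' − cos θ) = -1.2500
v = R·ω = -1.2500·-1.0000 = 1.2500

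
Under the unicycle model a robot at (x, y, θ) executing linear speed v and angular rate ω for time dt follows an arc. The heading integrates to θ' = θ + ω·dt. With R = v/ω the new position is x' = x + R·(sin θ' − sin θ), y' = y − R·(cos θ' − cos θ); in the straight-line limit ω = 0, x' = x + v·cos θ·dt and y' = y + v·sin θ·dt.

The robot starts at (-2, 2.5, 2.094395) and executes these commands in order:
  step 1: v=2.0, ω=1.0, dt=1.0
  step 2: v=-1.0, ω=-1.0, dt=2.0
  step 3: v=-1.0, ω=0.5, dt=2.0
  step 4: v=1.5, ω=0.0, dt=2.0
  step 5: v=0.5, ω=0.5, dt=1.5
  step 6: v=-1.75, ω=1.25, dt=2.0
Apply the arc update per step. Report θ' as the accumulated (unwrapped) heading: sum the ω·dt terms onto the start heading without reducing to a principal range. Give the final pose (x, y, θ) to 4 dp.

step 1: θ'=3.0944 (R=2.0000) → pose (-3.6377, 3.4978, 3.0944)
step 2: θ'=1.0944 (R=1.0000) → pose (-2.7962, 2.0403, 1.0944)
step 3: θ'=2.0944 (R=-2.0000) → pose (-2.7510, 0.1231, 2.0944)
step 4: θ'=2.0944 (straight) → pose (-4.2510, 2.7212, 2.0944)
step 5: θ'=2.8444 (R=1.0000) → pose (-4.8242, 3.1774, 2.8444)
step 6: θ'=5.3444 (R=-1.4000) → pose (-3.2846, 5.3431, 5.3444)

(-3.2846, 5.3431, 5.3444)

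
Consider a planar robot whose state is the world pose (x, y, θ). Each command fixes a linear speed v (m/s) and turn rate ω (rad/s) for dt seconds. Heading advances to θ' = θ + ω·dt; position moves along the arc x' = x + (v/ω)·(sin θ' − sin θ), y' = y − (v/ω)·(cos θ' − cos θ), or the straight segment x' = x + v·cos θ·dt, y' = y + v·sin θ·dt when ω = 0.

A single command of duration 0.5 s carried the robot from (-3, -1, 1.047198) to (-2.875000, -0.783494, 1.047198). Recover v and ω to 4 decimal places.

Δθ = 1.047198 − 1.047198 = 0.000000
ω = Δθ/dt = 0.000000/0.5 = 0.0000
ω = 0 → v = (Δx·cos θ + Δy·sin θ)/dt = 0.5000

v = 0.5000, ω = 0.0000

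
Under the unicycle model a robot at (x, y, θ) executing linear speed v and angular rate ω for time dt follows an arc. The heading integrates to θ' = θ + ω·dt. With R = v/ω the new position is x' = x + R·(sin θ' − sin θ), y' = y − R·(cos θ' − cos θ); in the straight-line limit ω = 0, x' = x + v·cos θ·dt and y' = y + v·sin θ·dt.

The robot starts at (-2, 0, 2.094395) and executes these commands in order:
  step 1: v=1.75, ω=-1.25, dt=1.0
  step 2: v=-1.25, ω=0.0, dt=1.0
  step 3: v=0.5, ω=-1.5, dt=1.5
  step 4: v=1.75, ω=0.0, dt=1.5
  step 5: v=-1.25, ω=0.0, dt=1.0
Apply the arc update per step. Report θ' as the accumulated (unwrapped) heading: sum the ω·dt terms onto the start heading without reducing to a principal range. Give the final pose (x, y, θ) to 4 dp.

(-1.8603, -0.8275, -1.4056)

step 1: θ'=0.8444 (R=-1.4000) → pose (-1.8342, 1.6299, 0.8444)
step 2: θ'=0.8444 (straight) → pose (-2.6644, 0.6954, 0.8444)
step 3: θ'=-1.4056 (R=-0.3333) → pose (-2.0864, 0.5288, -1.4056)
step 4: θ'=-1.4056 (straight) → pose (-1.6547, -2.0605, -1.4056)
step 5: θ'=-1.4056 (straight) → pose (-1.8603, -0.8275, -1.4056)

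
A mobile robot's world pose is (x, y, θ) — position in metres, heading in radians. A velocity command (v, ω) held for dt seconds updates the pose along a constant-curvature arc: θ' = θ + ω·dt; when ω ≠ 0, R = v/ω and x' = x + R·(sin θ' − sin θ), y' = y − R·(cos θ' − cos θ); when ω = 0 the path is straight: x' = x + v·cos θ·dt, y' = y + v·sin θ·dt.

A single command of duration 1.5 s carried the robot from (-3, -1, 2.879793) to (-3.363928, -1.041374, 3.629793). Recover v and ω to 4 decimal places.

v = 0.2500, ω = 0.5000

Δθ = 3.629793 − 2.879793 = 0.750000
ω = Δθ/dt = 0.750000/1.5 = 0.5000
R = Δx/(sin θ' − sin θ) = 0.5000
v = R·ω = 0.5000·0.5000 = 0.2500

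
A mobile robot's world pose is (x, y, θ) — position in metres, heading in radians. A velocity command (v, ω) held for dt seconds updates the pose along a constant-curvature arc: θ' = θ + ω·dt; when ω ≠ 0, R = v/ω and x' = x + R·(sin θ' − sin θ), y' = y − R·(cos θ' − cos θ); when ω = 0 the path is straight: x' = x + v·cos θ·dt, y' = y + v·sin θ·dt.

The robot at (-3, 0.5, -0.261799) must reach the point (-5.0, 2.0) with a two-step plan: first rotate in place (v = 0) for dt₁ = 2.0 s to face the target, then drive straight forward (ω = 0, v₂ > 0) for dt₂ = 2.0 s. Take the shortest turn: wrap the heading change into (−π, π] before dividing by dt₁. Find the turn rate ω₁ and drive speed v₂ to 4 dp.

ω₁ = 1.3799, v₂ = 1.2500

heading to target = atan2(2−0.5, -5−-3) = 2.4981
Δθ = wrap(2.4981 − -0.2618) = 2.7599; ω₁ = Δθ/dt₁ = 1.3799
distance = √((-5−-3)² + (2−0.5)²) = 2.5000; v₂ = distance/dt₂ = 1.2500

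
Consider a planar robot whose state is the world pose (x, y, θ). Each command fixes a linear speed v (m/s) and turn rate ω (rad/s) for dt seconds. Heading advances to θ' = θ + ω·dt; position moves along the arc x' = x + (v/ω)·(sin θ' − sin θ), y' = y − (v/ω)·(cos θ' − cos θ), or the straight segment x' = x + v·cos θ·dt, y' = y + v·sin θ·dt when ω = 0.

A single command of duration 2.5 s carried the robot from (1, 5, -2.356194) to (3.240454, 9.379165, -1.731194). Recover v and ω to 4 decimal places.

v = -2.0000, ω = 0.2500

Δθ = -1.731194 − -2.356194 = 0.625000
ω = Δθ/dt = 0.625000/2.5 = 0.2500
R = −Δy/(cos θ' − cos θ) = -8.0000
v = R·ω = -8.0000·0.2500 = -2.0000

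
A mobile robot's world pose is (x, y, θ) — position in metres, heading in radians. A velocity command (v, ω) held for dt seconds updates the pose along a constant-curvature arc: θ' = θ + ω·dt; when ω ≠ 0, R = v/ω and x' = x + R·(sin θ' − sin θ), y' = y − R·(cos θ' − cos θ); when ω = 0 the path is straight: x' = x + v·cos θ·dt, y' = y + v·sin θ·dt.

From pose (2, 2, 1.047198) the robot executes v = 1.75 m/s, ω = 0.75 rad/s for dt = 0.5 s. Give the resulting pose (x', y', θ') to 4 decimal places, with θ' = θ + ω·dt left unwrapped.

θ' = 1.0472 + 0.75·0.5 = 1.4222
R = v/ω = 1.75/0.75 = 2.3333
x' = 2 + 2.3333·(sin 1.4222 − sin 1.0472) = 2.2869
y' = 2 − 2.3333·(cos 1.4222 − cos 1.0472) = 2.8212

(2.2869, 2.8212, 1.4222)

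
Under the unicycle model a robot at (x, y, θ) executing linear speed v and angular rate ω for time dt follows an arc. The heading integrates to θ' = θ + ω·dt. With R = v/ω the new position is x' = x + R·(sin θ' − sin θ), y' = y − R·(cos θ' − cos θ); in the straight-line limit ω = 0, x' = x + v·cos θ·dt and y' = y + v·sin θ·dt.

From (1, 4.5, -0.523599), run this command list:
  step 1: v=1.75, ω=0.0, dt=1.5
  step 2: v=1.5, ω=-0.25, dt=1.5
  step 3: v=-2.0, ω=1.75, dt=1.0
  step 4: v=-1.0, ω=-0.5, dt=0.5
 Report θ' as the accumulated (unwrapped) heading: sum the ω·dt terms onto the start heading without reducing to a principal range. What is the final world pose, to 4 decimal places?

step 1: θ'=-0.5236 (straight) → pose (3.2733, 3.1875, -0.5236)
step 2: θ'=-0.8986 (R=-6.0000) → pose (4.9680, 1.7276, -0.8986)
step 3: θ'=0.8514 (R=-1.1429) → pose (3.2142, 1.7690, 0.8514)
step 4: θ'=0.6014 (R=2.0000) → pose (2.8413, 1.4378, 0.6014)

(2.8413, 1.4378, 0.6014)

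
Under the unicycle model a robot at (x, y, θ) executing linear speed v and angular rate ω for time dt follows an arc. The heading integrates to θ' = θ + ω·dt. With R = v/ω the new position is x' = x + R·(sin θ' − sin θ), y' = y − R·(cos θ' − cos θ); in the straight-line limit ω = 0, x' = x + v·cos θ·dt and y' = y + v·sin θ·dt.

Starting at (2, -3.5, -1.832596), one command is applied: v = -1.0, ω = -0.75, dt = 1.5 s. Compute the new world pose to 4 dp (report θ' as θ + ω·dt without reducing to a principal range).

θ' = -1.8326 + -0.75·1.5 = -2.9576
R = v/ω = -1.0/-0.75 = 1.3333
x' = 2 + 1.3333·(sin -2.9576 − sin -1.8326) = 3.0440
y' = -3.5 − 1.3333·(cos -2.9576 − cos -1.8326) = -2.5343

(3.0440, -2.5343, -2.9576)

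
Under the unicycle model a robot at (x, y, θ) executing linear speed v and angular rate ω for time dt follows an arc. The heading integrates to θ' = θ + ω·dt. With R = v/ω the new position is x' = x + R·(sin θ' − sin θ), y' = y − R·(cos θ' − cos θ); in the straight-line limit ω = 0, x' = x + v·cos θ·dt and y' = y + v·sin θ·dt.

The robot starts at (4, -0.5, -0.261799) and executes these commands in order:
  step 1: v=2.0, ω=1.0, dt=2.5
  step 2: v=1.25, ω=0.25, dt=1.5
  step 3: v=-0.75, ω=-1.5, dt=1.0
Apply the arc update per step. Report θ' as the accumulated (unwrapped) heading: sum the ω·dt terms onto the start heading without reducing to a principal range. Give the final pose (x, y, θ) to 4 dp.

step 1: θ'=2.2382 (R=2.0000) → pose (6.0885, 2.6698, 2.2382)
step 2: θ'=2.6132 (R=5.0000) → pose (4.6821, 3.8931, 2.6132)
step 3: θ'=1.1132 (R=0.5000) → pose (4.8786, 3.2404, 1.1132)

(4.8786, 3.2404, 1.1132)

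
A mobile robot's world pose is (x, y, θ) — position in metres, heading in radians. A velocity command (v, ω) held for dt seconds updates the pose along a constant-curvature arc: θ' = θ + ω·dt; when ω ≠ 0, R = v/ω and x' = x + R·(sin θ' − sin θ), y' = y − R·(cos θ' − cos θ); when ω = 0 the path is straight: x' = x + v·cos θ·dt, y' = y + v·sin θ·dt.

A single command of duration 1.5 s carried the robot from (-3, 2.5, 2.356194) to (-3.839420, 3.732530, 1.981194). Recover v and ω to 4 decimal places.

Δθ = 1.981194 − 2.356194 = -0.375000
ω = Δθ/dt = -0.375000/1.5 = -0.2500
R = −Δy/(cos θ' − cos θ) = -4.0000
v = R·ω = -4.0000·-0.2500 = 1.0000

v = 1.0000, ω = -0.2500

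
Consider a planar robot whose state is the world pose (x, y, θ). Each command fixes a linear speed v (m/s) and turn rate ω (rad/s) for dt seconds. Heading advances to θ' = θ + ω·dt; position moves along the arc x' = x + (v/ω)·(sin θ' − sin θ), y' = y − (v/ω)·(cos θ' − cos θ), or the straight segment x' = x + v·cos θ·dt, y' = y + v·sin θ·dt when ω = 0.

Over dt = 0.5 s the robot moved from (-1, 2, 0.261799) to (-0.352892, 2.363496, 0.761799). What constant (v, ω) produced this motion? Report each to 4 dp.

v = 1.5000, ω = 1.0000

Δθ = 0.761799 − 0.261799 = 0.500000
ω = Δθ/dt = 0.500000/0.5 = 1.0000
R = Δx/(sin θ' − sin θ) = 1.5000
v = R·ω = 1.5000·1.0000 = 1.5000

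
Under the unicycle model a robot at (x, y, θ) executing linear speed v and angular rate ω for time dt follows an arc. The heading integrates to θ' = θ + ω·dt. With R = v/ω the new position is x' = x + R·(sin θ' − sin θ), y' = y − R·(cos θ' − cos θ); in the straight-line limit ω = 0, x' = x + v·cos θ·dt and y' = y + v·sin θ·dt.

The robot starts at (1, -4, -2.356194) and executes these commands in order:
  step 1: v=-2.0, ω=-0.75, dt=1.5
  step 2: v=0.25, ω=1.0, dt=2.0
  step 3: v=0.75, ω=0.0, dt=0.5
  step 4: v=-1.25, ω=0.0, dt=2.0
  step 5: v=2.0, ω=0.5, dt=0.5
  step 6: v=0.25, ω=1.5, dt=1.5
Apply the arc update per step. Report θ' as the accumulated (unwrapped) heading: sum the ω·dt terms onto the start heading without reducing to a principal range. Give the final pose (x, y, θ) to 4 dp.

step 1: θ'=-3.4812 (R=2.6667) → pose (3.7739, -3.3713, -3.4812)
step 2: θ'=-1.4812 (R=0.2500) → pose (3.4416, -3.6293, -1.4812)
step 3: θ'=-1.4812 (straight) → pose (3.4752, -4.0028, -1.4812)
step 4: θ'=-1.4812 (straight) → pose (3.2515, -1.5129, -1.4812)
step 5: θ'=-1.2312 (R=4.0000) → pose (3.4639, -2.4874, -1.2312)
step 6: θ'=1.0188 (R=0.1667) → pose (3.7630, -2.5193, 1.0188)

(3.7630, -2.5193, 1.0188)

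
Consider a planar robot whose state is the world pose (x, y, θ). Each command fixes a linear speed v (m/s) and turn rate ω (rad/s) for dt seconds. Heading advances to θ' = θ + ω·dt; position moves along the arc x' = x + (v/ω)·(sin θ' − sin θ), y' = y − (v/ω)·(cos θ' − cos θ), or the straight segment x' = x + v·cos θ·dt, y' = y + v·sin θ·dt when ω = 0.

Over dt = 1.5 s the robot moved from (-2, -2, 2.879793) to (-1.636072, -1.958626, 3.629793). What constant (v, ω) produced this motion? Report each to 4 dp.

v = -0.2500, ω = 0.5000

Δθ = 3.629793 − 2.879793 = 0.750000
ω = Δθ/dt = 0.750000/1.5 = 0.5000
R = Δx/(sin θ' − sin θ) = -0.5000
v = R·ω = -0.5000·0.5000 = -0.2500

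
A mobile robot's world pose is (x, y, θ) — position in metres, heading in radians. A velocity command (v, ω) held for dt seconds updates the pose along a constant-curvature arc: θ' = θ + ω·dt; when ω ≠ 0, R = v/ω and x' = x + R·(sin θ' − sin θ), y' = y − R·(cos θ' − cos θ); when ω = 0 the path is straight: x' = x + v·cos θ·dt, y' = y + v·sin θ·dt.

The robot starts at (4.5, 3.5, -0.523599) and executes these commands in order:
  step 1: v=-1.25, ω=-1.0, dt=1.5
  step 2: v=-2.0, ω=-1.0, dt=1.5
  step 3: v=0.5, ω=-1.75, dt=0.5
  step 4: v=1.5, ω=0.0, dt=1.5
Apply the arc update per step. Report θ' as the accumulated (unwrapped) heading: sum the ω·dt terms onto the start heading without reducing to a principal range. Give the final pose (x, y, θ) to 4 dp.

(5.6852, 8.4273, -4.3986)

step 1: θ'=-2.0236 (R=1.2500) → pose (4.0010, 5.1294, -2.0236)
step 2: θ'=-3.5236 (R=2.0000) → pose (6.5450, 6.1103, -3.5236)
step 3: θ'=-4.3986 (R=-0.2857) → pose (6.3797, 6.2872, -4.3986)
step 4: θ'=-4.3986 (straight) → pose (5.6852, 8.4273, -4.3986)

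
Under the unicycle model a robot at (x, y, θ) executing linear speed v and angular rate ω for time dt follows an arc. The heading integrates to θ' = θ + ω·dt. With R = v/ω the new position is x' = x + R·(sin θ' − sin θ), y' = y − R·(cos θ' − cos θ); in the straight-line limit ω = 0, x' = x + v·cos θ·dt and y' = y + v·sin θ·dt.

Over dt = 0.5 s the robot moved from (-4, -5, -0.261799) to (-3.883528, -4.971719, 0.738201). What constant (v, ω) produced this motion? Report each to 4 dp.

v = 0.2500, ω = 2.0000

Δθ = 0.738201 − -0.261799 = 1.000000
ω = Δθ/dt = 1.000000/0.5 = 2.0000
R = Δx/(sin θ' − sin θ) = 0.1250
v = R·ω = 0.1250·2.0000 = 0.2500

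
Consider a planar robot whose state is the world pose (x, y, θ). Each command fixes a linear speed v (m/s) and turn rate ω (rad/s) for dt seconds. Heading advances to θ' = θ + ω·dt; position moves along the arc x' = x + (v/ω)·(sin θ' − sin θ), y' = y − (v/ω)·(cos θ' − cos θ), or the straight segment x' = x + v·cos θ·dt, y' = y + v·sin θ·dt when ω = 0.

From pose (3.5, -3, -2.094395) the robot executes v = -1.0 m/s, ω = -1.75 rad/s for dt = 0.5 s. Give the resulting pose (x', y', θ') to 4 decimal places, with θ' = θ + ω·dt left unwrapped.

(3.8970, -2.7227, -2.9694)

θ' = -2.0944 + -1.75·0.5 = -2.9694
R = v/ω = -1.0/-1.75 = 0.5714
x' = 3.5 + 0.5714·(sin -2.9694 − sin -2.0944) = 3.8970
y' = -3 − 0.5714·(cos -2.9694 − cos -2.0944) = -2.7227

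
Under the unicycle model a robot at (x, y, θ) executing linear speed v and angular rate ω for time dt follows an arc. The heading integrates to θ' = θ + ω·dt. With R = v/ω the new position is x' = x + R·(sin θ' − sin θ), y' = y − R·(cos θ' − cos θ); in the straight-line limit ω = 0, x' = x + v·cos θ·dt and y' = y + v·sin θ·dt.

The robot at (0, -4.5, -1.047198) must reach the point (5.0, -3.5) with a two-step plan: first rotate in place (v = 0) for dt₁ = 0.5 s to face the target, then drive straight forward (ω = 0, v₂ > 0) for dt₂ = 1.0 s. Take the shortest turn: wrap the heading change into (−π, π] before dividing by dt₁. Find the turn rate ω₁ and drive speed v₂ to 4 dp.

heading to target = atan2(-3.5−-4.5, 5−0) = 0.1974
Δθ = wrap(0.1974 − -1.0472) = 1.2446; ω₁ = Δθ/dt₁ = 2.4892
distance = √((5−0)² + (-3.5−-4.5)²) = 5.0990; v₂ = distance/dt₂ = 5.0990

ω₁ = 2.4892, v₂ = 5.0990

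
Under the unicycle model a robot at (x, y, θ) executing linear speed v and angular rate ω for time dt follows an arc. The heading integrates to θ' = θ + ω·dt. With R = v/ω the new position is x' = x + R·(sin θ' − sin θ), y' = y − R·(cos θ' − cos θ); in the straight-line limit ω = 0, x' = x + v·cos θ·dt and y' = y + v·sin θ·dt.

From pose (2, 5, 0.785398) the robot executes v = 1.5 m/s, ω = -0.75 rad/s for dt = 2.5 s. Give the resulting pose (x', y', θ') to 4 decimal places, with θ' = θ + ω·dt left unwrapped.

θ' = 0.7854 + -0.75·2.5 = -1.0896
R = v/ω = 1.5/-0.75 = -2.0000
x' = 2 + -2.0000·(sin -1.0896 − sin 0.7854) = 5.1871
y' = 5 − -2.0000·(cos -1.0896 − cos 0.7854) = 4.5115

(5.1871, 4.5115, -1.0896)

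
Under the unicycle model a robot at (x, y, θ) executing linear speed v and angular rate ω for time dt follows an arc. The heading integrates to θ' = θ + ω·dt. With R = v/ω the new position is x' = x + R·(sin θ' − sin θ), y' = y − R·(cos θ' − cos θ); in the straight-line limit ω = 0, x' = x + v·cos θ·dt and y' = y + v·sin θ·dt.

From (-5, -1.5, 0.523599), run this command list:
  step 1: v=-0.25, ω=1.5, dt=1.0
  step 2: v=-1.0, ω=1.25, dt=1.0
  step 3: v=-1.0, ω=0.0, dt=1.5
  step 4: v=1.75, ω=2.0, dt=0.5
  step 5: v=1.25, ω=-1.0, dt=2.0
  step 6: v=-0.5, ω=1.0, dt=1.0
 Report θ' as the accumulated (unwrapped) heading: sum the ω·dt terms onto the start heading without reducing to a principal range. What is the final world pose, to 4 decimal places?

(-5.0699, -2.9079, 3.2736)

step 1: θ'=2.0236 (R=-0.1667) → pose (-5.0665, -1.7173, 2.0236)
step 2: θ'=3.2736 (R=-0.8000) → pose (-4.2419, -2.1603, 3.2736)
step 3: θ'=3.2736 (straight) → pose (-2.7549, -1.9629, 3.2736)
step 4: θ'=4.2736 (R=0.8750) → pose (-3.4318, -2.4585, 4.2736)
step 5: θ'=2.2736 (R=-1.2500) → pose (-5.5172, -2.7354, 2.2736)
step 6: θ'=3.2736 (R=-0.5000) → pose (-5.0699, -2.9079, 3.2736)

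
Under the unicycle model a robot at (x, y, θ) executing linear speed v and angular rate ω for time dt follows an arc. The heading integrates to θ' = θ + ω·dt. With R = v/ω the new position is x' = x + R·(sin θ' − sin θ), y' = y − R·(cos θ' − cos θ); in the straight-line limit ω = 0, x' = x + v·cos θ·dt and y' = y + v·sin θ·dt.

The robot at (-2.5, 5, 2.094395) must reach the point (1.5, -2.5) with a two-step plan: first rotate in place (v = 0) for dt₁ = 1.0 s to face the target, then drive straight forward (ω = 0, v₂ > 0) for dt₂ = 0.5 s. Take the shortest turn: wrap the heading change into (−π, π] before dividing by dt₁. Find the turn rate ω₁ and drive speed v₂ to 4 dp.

ω₁ = 3.1080, v₂ = 17.0000

heading to target = atan2(-2.5−5, 1.5−-2.5) = -1.0808
Δθ = wrap(-1.0808 − 2.0944) = 3.1080; ω₁ = Δθ/dt₁ = 3.1080
distance = √((1.5−-2.5)² + (-2.5−5)²) = 8.5000; v₂ = distance/dt₂ = 17.0000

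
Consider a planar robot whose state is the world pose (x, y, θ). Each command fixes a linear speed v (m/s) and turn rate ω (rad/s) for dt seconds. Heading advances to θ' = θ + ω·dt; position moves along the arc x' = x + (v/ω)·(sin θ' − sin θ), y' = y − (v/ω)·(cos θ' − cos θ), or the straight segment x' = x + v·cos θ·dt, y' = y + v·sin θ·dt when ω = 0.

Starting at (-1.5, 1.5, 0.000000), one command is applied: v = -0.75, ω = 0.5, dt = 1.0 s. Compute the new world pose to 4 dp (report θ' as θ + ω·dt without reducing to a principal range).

θ' = 0.0000 + 0.5·1.0 = 0.5000
R = v/ω = -0.75/0.5 = -1.5000
x' = -1.5 + -1.5000·(sin 0.5000 − sin 0.0000) = -2.2191
y' = 1.5 − -1.5000·(cos 0.5000 − cos 0.0000) = 1.3164

(-2.2191, 1.3164, 0.5000)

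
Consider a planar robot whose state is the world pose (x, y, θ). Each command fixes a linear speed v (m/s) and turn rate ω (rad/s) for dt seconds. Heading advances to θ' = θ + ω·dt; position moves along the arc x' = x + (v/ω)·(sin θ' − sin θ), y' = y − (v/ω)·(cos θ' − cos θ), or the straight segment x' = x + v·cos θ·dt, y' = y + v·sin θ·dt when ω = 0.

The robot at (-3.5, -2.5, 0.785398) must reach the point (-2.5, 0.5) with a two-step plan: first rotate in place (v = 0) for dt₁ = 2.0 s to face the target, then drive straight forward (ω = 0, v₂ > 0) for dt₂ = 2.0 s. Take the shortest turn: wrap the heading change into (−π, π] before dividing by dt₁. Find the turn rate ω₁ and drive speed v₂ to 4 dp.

ω₁ = 0.2318, v₂ = 1.5811

heading to target = atan2(0.5−-2.5, -2.5−-3.5) = 1.2490
Δθ = wrap(1.2490 − 0.7854) = 0.4636; ω₁ = Δθ/dt₁ = 0.2318
distance = √((-2.5−-3.5)² + (0.5−-2.5)²) = 3.1623; v₂ = distance/dt₂ = 1.5811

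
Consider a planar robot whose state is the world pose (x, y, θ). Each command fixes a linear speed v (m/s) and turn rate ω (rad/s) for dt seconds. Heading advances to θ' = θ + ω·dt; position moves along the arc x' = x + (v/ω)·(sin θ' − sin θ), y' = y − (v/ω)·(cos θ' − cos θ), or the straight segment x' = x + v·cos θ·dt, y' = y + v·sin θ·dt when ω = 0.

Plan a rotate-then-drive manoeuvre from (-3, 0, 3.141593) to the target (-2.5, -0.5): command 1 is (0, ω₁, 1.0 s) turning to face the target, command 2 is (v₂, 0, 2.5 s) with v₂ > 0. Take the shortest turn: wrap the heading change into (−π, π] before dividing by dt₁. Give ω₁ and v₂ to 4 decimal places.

heading to target = atan2(-0.5−0, -2.5−-3) = -0.7854
Δθ = wrap(-0.7854 − 3.1416) = 2.3562; ω₁ = Δθ/dt₁ = 2.3562
distance = √((-2.5−-3)² + (-0.5−0)²) = 0.7071; v₂ = distance/dt₂ = 0.2828

ω₁ = 2.3562, v₂ = 0.2828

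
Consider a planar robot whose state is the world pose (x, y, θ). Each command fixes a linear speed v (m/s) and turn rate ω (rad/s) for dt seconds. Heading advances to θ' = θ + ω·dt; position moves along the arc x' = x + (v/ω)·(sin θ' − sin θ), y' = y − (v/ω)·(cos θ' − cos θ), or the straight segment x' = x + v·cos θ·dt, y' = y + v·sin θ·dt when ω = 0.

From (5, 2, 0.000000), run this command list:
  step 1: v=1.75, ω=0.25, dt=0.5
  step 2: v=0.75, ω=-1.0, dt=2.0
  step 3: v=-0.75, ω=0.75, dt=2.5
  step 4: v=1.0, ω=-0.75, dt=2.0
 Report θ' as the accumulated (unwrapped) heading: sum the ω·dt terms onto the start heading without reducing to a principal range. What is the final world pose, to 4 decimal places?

(7.0577, 1.1463, -1.5000)

step 1: θ'=0.1250 (R=7.0000) → pose (5.8727, 2.0546, 0.1250)
step 2: θ'=-1.8750 (R=-0.7500) → pose (6.6818, 1.0858, -1.8750)
step 3: θ'=0.0000 (R=-1.0000) → pose (5.7277, 2.3854, 0.0000)
step 4: θ'=-1.5000 (R=-1.3333) → pose (7.0577, 1.1463, -1.5000)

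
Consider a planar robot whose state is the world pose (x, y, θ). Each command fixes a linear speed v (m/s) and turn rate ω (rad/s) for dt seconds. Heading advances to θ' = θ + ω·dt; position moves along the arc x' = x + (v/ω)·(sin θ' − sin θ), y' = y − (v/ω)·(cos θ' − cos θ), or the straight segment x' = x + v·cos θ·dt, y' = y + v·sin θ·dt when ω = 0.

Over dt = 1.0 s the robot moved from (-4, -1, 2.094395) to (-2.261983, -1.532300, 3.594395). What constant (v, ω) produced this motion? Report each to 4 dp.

v = -2.0000, ω = 1.5000

Δθ = 3.594395 − 2.094395 = 1.500000
ω = Δθ/dt = 1.500000/1.0 = 1.5000
R = Δx/(sin θ' − sin θ) = -1.3333
v = R·ω = -1.3333·1.5000 = -2.0000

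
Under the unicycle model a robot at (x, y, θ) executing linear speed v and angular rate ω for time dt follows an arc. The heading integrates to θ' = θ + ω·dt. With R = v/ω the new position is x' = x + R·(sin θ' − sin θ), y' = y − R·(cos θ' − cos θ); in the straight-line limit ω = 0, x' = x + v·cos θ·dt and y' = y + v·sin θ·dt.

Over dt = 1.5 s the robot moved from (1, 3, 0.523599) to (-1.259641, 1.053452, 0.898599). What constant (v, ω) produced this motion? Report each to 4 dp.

v = -2.0000, ω = 0.2500

Δθ = 0.898599 − 0.523599 = 0.375000
ω = Δθ/dt = 0.375000/1.5 = 0.2500
R = Δx/(sin θ' − sin θ) = -8.0000
v = R·ω = -8.0000·0.2500 = -2.0000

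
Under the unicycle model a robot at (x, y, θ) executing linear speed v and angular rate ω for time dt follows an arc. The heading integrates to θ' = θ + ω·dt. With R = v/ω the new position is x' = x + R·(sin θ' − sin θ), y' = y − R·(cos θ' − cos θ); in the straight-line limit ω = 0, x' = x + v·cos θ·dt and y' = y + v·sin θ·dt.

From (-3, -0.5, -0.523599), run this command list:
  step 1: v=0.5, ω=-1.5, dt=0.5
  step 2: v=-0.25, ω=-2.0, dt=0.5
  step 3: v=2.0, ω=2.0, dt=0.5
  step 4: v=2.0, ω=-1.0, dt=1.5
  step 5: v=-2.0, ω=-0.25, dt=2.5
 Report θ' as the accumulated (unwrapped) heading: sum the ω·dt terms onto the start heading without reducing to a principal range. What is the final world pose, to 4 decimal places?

step 1: θ'=-1.2736 (R=-0.3333) → pose (-2.8479, -0.6911, -1.2736)
step 2: θ'=-2.2736 (R=0.1250) → pose (-2.8238, -0.5737, -2.2736)
step 3: θ'=-1.2736 (R=1.0000) → pose (-3.0169, -1.5129, -1.2736)
step 4: θ'=-2.7736 (R=-2.0000) → pose (-4.2098, -3.9646, -2.7736)
step 5: θ'=-3.3986 (R=8.0000) → pose (0.7017, -3.6918, -3.3986)

(0.7017, -3.6918, -3.3986)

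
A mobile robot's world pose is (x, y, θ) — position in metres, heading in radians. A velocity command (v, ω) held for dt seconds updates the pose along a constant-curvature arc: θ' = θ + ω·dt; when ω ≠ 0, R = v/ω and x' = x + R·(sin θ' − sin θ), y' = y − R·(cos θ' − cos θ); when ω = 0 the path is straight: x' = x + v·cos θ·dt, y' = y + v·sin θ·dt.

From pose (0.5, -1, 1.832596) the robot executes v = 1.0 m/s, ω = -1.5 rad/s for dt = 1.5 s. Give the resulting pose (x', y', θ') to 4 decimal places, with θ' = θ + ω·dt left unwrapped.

(1.4142, -0.2180, -0.4174)

θ' = 1.8326 + -1.5·1.5 = -0.4174
R = v/ω = 1.0/-1.5 = -0.6667
x' = 0.5 + -0.6667·(sin -0.4174 − sin 1.8326) = 1.4142
y' = -1 − -0.6667·(cos -0.4174 − cos 1.8326) = -0.2180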